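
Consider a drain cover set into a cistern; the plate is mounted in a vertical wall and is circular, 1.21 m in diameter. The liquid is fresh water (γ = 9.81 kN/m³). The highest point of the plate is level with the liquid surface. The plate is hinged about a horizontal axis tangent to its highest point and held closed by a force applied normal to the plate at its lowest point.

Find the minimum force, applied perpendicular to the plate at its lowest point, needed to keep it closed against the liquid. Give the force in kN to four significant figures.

γ = 9.81 kN/m³.
The centroid is at the centre, 0.605 m below the top of the plate, so the centroid depth is h_c = 0.605 m.
A = π(0.605)² = 1.1499 m².
Resultant F = γ·h_c·A = 9.81 × 0.605 × 1.1499 = 6.82471 kN.
I_c = πr⁴/4 = π × 0.605⁴/4 = 0.105223 m⁴.
Centre of pressure: y_p = y_c + I_c/(y_c·A) = 0.605 + 0.105223/(0.605 × 1.1499) = 0.605 + 0.15125 = 0.75625 m along the plane.
The resultant acts 0.605 + 0.15125 = 0.75625 m (along the plate) below the hinge at the top edge, so the moment about the hinge is M = F × 0.75625 = 6.82471 × 0.75625 = 5.16119 kN·m.
A normal force at the bottom, 1.21 m from the hinge, must supply this moment: P = 5.16119/1.21 = 4.26545 kN.

P ≈ 4.265 kN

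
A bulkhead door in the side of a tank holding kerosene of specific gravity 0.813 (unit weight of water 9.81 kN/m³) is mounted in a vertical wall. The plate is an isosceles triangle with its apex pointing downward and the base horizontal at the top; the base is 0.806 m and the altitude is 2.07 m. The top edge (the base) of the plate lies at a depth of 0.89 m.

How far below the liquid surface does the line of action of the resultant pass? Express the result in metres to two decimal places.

γ = 0.813 × 9.81 = 7.97553 kN/m³.
With the apex down, the centroid sits h/3 = 2.07/3 = 0.69 m below the base (the top edge), so the centroid depth is h_c = 0.89 + 0.69 = 1.58 m.
A = ½ × 0.806 × 2.07 = 0.83421 m².
Resultant F = γ·h_c·A = 7.97553 × 1.58 × 0.83421 = 10.5122 kN.
I_c = b·h³/36 = 0.806 × 2.07³/36 = 0.198584 m⁴.
Centre of pressure: y_p = y_c + I_c/(y_c·A) = 1.58 + 0.198584/(1.58 × 0.83421) = 1.58 + 0.150665 = 1.73067 m along the plane.

h_p = 1.73 m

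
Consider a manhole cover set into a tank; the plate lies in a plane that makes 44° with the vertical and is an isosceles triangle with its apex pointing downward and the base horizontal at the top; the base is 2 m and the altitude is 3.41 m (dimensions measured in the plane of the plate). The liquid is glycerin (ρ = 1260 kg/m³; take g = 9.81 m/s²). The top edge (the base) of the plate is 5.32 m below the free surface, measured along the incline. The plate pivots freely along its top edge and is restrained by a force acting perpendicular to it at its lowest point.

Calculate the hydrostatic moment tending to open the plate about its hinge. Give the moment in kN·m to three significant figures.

M ≈ 242 kN·m

γ = ρg = 1260 × 9.81 / 1000 = 12.3606 kN/m³.
The plate makes 44° with the vertical, i.e. θ = 90° − 44° = 46° to the horizontal. Measuring y along the incline from the free-surface line, vertical depth h = y·sinθ with sinθ = 0.719340.
With the apex down, the centroid sits h/3 = 3.41/3 = 1.13667 m below the base (the top edge), so y_c = 5.32 + 1.13667 = 6.45667 m and h_c = 6.45667 × 0.719340 = 4.64454 m.
A = ½ × 2 × 3.41 = 3.41 m².
Resultant F = γ·h_c·A = 12.3606 × 4.64454 × 3.41 = 195.766 kN.
I_c = b·h³/36 = 2 × 3.41³/36 = 2.20288 m⁴.
Centre of pressure: y_p = y_c + I_c/(y_c·A) = 6.45667 + 2.20288/(6.45667 × 3.41) = 6.45667 + 0.100052 = 6.55672 m along the plane.
The resultant acts 1.13667 + 0.100052 = 1.23672 m (along the plate) below the hinge at the top edge, so the moment about the hinge is M = F × 1.23672 = 195.766 × 1.23672 = 242.108 kN·m.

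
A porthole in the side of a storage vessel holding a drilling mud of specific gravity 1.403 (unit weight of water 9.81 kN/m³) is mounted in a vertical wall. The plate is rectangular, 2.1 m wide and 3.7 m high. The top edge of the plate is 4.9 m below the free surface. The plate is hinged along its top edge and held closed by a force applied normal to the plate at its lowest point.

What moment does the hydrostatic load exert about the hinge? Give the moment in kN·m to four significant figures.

γ = 1.403 × 9.81 = 13.76343 kN/m³.
The centroid lies 3.7/2 = 1.85 m below the top edge, so the centroid depth is h_c = 4.9 + 1.85 = 6.75 m.
A = 2.1 × 3.7 = 7.77 m².
Resultant F = γ·h_c·A = 13.76343 × 6.75 × 7.77 = 721.857 kN.
I_c = b·h³/12 = 2.1 × 3.7³/12 = 8.86428 m⁴.
Centre of pressure: y_p = y_c + I_c/(y_c·A) = 6.75 + 8.86428/(6.75 × 7.77) = 6.75 + 0.169012 = 6.91901 m along the plane.
The resultant acts 1.85 + 0.169012 = 2.01901 m (along the plate) below the hinge at the top edge, so the moment about the hinge is M = F × 2.01901 = 721.857 × 2.01901 = 1457.44 kN·m.

M ≈ 1457 kN·m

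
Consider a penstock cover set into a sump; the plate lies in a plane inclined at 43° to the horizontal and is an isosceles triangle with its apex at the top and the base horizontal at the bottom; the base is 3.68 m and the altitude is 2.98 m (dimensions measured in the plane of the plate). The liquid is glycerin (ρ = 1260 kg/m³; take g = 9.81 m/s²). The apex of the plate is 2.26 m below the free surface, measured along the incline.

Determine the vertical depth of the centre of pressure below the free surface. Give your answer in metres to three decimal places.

γ = ρg = 1260 × 9.81 / 1000 = 12.3606 kN/m³.
Let θ = 43° be the plate's angle to the horizontal; measure y along the incline from where the plane meets the free surface. Vertical depth h = y·sinθ with sinθ = 0.681998.
With the apex up, the centroid sits 2h/3 = 2 × 2.98/3 = 1.98667 m below the apex, so y_c = 2.26 + 1.98667 = 4.24667 m and h_c = 4.24667 × 0.681998 = 2.89622 m.
A = ½ × 3.68 × 2.98 = 5.4832 m².
Resultant F = γ·h_c·A = 12.3606 × 2.89622 × 5.4832 = 196.293 kN.
I_c = b·h³/36 = 3.68 × 2.98³/36 = 2.70517 m⁴.
Centre of pressure: y_p = y_c + I_c/(y_c·A) = 4.24667 + 2.70517/(4.24667 × 5.4832) = 4.24667 + 0.116175 = 4.36285 m along the plane.
Vertically, h_p = y_p·sinθ = 4.36285 × 0.681998 = 2.97545 m.

h_p = 2.975 m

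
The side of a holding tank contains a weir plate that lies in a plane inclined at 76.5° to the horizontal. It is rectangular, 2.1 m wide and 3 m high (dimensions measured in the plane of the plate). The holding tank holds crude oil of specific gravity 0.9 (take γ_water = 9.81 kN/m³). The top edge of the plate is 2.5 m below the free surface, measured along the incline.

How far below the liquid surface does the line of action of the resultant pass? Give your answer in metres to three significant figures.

h_p = 4.07 m

γ = 0.9 × 9.81 = 8.829 kN/m³.
Let θ = 76.5° be the plate's angle to the horizontal; measure y along the incline from where the plane meets the free surface. Vertical depth h = y·sinθ with sinθ = 0.972370.
The centroid lies 3/2 = 1.5 m below the top edge, so y_c = 2.5 + 1.5 = 4 m and h_c = 4 × 0.972370 = 3.88948 m.
A = 2.1 × 3 = 6.3 m².
Resultant F = γ·h_c·A = 8.829 × 3.88948 × 6.3 = 216.343 kN.
I_c = b·h³/12 = 2.1 × 3³/12 = 4.725 m⁴.
Centre of pressure: y_p = y_c + I_c/(y_c·A) = 4 + 4.725/(4 × 6.3) = 4 + 0.1875 = 4.1875 m along the plane.
Vertically, h_p = y_p·sinθ = 4.1875 × 0.972370 = 4.0718 m.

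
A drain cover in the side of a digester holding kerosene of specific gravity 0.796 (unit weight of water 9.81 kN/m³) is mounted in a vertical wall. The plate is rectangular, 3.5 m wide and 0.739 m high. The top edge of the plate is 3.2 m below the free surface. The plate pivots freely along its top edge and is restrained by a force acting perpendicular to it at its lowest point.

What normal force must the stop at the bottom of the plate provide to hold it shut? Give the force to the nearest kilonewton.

γ = 0.796 × 9.81 = 7.80876 kN/m³.
The centroid lies 0.739/2 = 0.3695 m below the top edge, so the centroid depth is h_c = 3.2 + 0.3695 = 3.5695 m.
A = 3.5 × 0.739 = 2.5865 m².
Resultant F = γ·h_c·A = 7.80876 × 3.5695 × 2.5865 = 72.0945 kN.
I_c = b·h³/12 = 3.5 × 0.739³/12 = 0.117712 m⁴.
Centre of pressure: y_p = y_c + I_c/(y_c·A) = 3.5695 + 0.117712/(3.5695 × 2.5865) = 3.5695 + 0.0127497 = 3.58225 m along the plane.
The resultant acts 0.3695 + 0.0127497 = 0.38225 m (along the plate) below the hinge at the top edge, so the moment about the hinge is M = F × 0.38225 = 72.0945 × 0.38225 = 27.5581 kN·m.
A normal force at the bottom, 0.739 m from the hinge, must supply this moment: P = 27.5581/0.739 = 37.2911 kN.

P ≈ 37 kN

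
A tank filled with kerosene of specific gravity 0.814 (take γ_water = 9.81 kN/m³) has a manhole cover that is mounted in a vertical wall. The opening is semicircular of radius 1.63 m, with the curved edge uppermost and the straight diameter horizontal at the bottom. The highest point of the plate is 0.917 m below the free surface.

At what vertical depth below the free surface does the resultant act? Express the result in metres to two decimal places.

γ = 0.814 × 9.81 = 7.98534 kN/m³.
The centroid lies 4r/(3π) = 0.691793 m above the diameter, so r − 4r/(3π) = 1.63 − 0.691793 = 0.938207 m below the topmost point, so the centroid depth is h_c = 0.917 + 0.938207 = 1.85521 m.
A = πr²/2 = π × 1.63²/2 = 4.17345 m².
Resultant F = γ·h_c·A = 7.98534 × 1.85521 × 4.17345 = 61.8275 kN.
I_c = (π/8 − 8/(9π))·r⁴ = 0.109757 × 1.63⁴ = 0.774788 m⁴.
Centre of pressure: y_p = y_c + I_c/(y_c·A) = 1.85521 + 0.774788/(1.85521 × 4.17345) = 1.85521 + 0.100068 = 1.95528 m along the plane.

h_p = 1.96 m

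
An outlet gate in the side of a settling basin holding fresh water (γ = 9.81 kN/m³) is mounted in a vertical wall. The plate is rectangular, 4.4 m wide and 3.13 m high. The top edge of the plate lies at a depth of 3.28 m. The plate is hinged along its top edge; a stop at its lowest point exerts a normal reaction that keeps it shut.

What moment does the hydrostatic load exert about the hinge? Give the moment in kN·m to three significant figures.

γ = 9.81 kN/m³.
The centroid lies 3.13/2 = 1.565 m below the top edge, so the centroid depth is h_c = 3.28 + 1.565 = 4.845 m.
A = 4.4 × 3.13 = 13.772 m².
Resultant F = γ·h_c·A = 9.81 × 4.845 × 13.772 = 654.576 kN.
I_c = b·h³/12 = 4.4 × 3.13³/12 = 11.2436 m⁴.
Centre of pressure: y_p = y_c + I_c/(y_c·A) = 4.845 + 11.2436/(4.845 × 13.772) = 4.845 + 0.168506 = 5.01351 m along the plane.
The resultant acts 1.565 + 0.168506 = 1.73351 m (along the plate) below the hinge at the top edge, so the moment about the hinge is M = F × 1.73351 = 654.576 × 1.73351 = 1134.71 kN·m.

M ≈ 1130 kN·m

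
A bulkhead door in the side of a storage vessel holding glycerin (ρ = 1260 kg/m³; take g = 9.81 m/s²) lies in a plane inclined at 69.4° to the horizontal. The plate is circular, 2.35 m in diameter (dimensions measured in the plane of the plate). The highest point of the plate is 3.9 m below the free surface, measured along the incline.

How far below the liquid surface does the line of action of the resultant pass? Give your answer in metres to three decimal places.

h_p = 4.814 m

γ = ρg = 1260 × 9.81 / 1000 = 12.3606 kN/m³.
Let θ = 69.4° be the plate's angle to the horizontal; measure y along the incline from where the plane meets the free surface. Vertical depth h = y·sinθ with sinθ = 0.936060.
The centroid is at the centre, 1.175 m below the top of the plate, so y_c = 3.9 + 1.175 = 5.075 m and h_c = 5.075 × 0.936060 = 4.7505 m.
A = π(1.175)² = 4.33736 m².
Resultant F = γ·h_c·A = 12.3606 × 4.7505 × 4.33736 = 254.686 kN.
I_c = πr⁴/4 = π × 1.175⁴/4 = 1.49707 m⁴.
Centre of pressure: y_p = y_c + I_c/(y_c·A) = 5.075 + 1.49707/(5.075 × 4.33736) = 5.075 + 0.0680112 = 5.14301 m along the plane.
Vertically, h_p = y_p·sinθ = 5.14301 × 0.936060 = 4.81417 m.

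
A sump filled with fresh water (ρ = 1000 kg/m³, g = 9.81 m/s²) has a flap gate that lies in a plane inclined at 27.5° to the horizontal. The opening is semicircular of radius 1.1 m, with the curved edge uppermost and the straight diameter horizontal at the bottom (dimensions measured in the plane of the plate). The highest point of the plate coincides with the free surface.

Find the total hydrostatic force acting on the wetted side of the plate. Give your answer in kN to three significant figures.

F ≈ 5.45 kN

γ = ρg = 1000 × 9.81 = 9810 N/m³ = 9.81 kN/m³.
Let θ = 27.5° be the plate's angle to the horizontal; measure y along the incline from where the plane meets the free surface. Vertical depth h = y·sinθ with sinθ = 0.461749.
The centroid lies 4r/(3π) = 0.466854 m above the diameter, so r − 4r/(3π) = 1.1 − 0.466854 = 0.633146 m below the topmost point, so y_c = 0.633146 m and h_c = 0.633146 × 0.461749 = 0.292355 m.
A = πr²/2 = π × 1.1²/2 = 1.90066 m².
Resultant F = γ·h_c·A = 9.81 × 0.292355 × 1.90066 = 5.4511 kN.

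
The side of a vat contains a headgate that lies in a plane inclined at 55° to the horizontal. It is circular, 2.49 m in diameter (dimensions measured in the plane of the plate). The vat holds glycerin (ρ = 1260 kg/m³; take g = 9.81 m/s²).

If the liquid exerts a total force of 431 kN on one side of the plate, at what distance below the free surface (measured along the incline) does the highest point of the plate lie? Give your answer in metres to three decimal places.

γ = ρg = 1260 × 9.81 / 1000 = 12.3606 kN/m³.
A = π(1.245)² = 4.86955 m².
From F = γ·h_c·A, the centroid depth is h_c = 431/(12.3606 × 4.86955) = 7.16059 m.
Let θ = 55° be the plate's angle to the horizontal; measure y along the incline from where the plane meets the free surface. Vertical depth h = y·sinθ with sinθ = 0.819152.
Along the incline, y_c = h_c/sinθ = 7.16059/0.819152 = 8.74147 m.
The centroid is at the centre, 1.245 m below the top of the plate, so the highest point sits at y_top = 8.74147 − 1.245 = 7.49647 m along the incline.

y_top ≈ 7.496 m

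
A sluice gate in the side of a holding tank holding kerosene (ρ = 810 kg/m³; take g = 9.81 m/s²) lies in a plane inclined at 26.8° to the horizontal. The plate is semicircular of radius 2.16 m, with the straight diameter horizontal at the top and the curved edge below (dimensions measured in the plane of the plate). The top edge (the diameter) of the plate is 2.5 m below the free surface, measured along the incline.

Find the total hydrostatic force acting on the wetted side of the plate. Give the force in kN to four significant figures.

γ = ρg = 810 × 9.81 / 1000 = 7.9461 kN/m³.
Let θ = 26.8° be the plate's angle to the horizontal; measure y along the incline from where the plane meets the free surface. Vertical depth h = y·sinθ with sinθ = 0.450878.
The centroid of a semicircle lies 4r/(3π) = 0.916732 m from the diameter, here below the top edge, so y_c = 2.5 + 0.916732 = 3.41673 m and h_c = 3.41673 × 0.450878 = 1.54053 m.
A = πr²/2 = π × 2.16²/2 = 7.32871 m².
Resultant F = γ·h_c·A = 7.9461 × 1.54053 × 7.32871 = 89.7122 kN.

F ≈ 89.71 kN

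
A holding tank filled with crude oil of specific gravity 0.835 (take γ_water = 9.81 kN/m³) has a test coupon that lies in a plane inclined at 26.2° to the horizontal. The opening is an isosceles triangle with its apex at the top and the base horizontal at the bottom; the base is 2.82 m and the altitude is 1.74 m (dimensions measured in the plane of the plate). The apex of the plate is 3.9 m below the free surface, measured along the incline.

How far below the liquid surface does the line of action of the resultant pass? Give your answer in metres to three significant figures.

h_p = 2.25 m

γ = 0.835 × 9.81 = 8.19135 kN/m³.
Let θ = 26.2° be the plate's angle to the horizontal; measure y along the incline from where the plane meets the free surface. Vertical depth h = y·sinθ with sinθ = 0.441506.
With the apex up, the centroid sits 2h/3 = 2 × 1.74/3 = 1.16 m below the apex, so y_c = 3.9 + 1.16 = 5.06 m and h_c = 5.06 × 0.441506 = 2.23402 m.
A = ½ × 2.82 × 1.74 = 2.4534 m².
Resultant F = γ·h_c·A = 8.19135 × 2.23402 × 2.4534 = 44.8963 kN.
I_c = b·h³/36 = 2.82 × 1.74³/36 = 0.412662 m⁴.
Centre of pressure: y_p = y_c + I_c/(y_c·A) = 5.06 + 0.412662/(5.06 × 2.4534) = 5.06 + 0.0332411 = 5.09324 m along the plane.
Vertically, h_p = y_p·sinθ = 5.09324 × 0.441506 = 2.2487 m.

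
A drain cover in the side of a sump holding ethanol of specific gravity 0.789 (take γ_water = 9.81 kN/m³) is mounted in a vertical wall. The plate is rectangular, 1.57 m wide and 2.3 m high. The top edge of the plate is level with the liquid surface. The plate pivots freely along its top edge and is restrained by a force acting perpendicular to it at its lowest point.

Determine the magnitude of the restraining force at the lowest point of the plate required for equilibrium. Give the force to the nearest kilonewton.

P ≈ 21 kN

γ = 0.789 × 9.81 = 7.74009 kN/m³.
The centroid lies 2.3/2 = 1.15 m below the top edge, so the centroid depth is h_c = 1.15 m.
A = 1.57 × 2.3 = 3.611 m².
Resultant F = γ·h_c·A = 7.74009 × 1.15 × 3.611 = 32.1419 kN.
I_c = b·h³/12 = 1.57 × 2.3³/12 = 1.59185 m⁴.
Centre of pressure: y_p = y_c + I_c/(y_c·A) = 1.15 + 1.59185/(1.15 × 3.611) = 1.15 + 0.383334 = 1.53333 m along the plane.
The resultant acts 1.15 + 0.383334 = 1.53333 m (along the plate) below the hinge at the top edge, so the moment about the hinge is M = F × 1.53333 = 32.1419 × 1.53333 = 49.2841 kN·m.
A normal force at the bottom, 2.3 m from the hinge, must supply this moment: P = 49.2841/2.3 = 21.4279 kN.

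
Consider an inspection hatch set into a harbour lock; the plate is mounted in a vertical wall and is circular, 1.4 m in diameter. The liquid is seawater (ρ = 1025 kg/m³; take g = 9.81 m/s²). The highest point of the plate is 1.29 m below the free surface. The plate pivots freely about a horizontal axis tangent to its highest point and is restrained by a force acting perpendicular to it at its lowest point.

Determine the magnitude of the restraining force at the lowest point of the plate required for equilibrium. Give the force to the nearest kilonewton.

γ = ρg = 1025 × 9.81 / 1000 = 10.05525 kN/m³.
The centroid is at the centre, 0.7 m below the top of the plate, so the centroid depth is h_c = 1.29 + 0.7 = 1.99 m.
A = π(0.7)² = 1.53938 m².
Resultant F = γ·h_c·A = 10.05525 × 1.99 × 1.53938 = 30.8029 kN.
I_c = πr⁴/4 = π × 0.7⁴/4 = 0.188574 m⁴.
Centre of pressure: y_p = y_c + I_c/(y_c·A) = 1.99 + 0.188574/(1.99 × 1.53938) = 1.99 + 0.0615578 = 2.05156 m along the plane.
The resultant acts 0.7 + 0.0615578 = 0.761558 m (along the plate) below the hinge at the top edge, so the moment about the hinge is M = F × 0.761558 = 30.8029 × 0.761558 = 23.4582 kN·m.
A normal force at the bottom, 1.4 m from the hinge, must supply this moment: P = 23.4582/1.4 = 16.7559 kN.

P ≈ 17 kN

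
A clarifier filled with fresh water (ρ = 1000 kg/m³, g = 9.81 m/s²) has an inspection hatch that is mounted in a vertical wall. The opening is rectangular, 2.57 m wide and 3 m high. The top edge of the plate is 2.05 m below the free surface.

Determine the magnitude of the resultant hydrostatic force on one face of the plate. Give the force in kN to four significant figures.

F ≈ 268.5 kN

γ = ρg = 1000 × 9.81 = 9810 N/m³ = 9.81 kN/m³.
The centroid lies 3/2 = 1.5 m below the top edge, so the centroid depth is h_c = 2.05 + 1.5 = 3.55 m.
A = 2.57 × 3 = 7.71 m².
Resultant F = γ·h_c·A = 9.81 × 3.55 × 7.71 = 268.505 kN.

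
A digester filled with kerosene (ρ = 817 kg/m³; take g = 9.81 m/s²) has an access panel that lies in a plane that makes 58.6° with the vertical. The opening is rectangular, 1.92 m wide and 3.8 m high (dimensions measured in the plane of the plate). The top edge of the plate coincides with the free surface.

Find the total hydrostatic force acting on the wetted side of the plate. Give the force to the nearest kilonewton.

F ≈ 58 kN

γ = ρg = 817 × 9.81 / 1000 = 8.01477 kN/m³.
The plate makes 58.6° with the vertical, i.e. θ = 90° − 58.6° = 31.4° to the horizontal. Measuring y along the incline from the free-surface line, vertical depth h = y·sinθ with sinθ = 0.521010.
The centroid lies 3.8/2 = 1.9 m below the top edge, so y_c = 1.9 m and h_c = 1.9 × 0.521010 = 0.989919 m.
A = 1.92 × 3.8 = 7.296 m².
Resultant F = γ·h_c·A = 8.01477 × 0.989919 × 7.296 = 57.8863 kN.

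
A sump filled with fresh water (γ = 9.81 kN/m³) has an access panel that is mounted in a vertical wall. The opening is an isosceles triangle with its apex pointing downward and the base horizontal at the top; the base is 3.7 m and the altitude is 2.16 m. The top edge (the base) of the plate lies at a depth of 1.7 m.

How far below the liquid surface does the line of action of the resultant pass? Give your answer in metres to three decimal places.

h_p = 2.527 m

γ = 9.81 kN/m³.
With the apex down, the centroid sits h/3 = 2.16/3 = 0.72 m below the base (the top edge), so the centroid depth is h_c = 1.7 + 0.72 = 2.42 m.
A = ½ × 3.7 × 2.16 = 3.996 m².
Resultant F = γ·h_c·A = 9.81 × 2.42 × 3.996 = 94.8658 kN.
I_c = b·h³/36 = 3.7 × 2.16³/36 = 1.03576 m⁴.
Centre of pressure: y_p = y_c + I_c/(y_c·A) = 2.42 + 1.03576/(2.42 × 3.996) = 2.42 + 0.107107 = 2.52711 m along the plane.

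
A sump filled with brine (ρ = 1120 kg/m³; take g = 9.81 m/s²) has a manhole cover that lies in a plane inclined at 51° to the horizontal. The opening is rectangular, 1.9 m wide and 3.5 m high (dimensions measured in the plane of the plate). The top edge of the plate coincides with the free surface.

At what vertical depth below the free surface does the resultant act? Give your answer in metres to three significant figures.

γ = ρg = 1120 × 9.81 / 1000 = 10.9872 kN/m³.
Let θ = 51° be the plate's angle to the horizontal; measure y along the incline from where the plane meets the free surface. Vertical depth h = y·sinθ with sinθ = 0.777146.
The centroid lies 3.5/2 = 1.75 m below the top edge, so y_c = 1.75 m and h_c = 1.75 × 0.777146 = 1.36001 m.
A = 1.9 × 3.5 = 6.65 m².
Resultant F = γ·h_c·A = 10.9872 × 1.36001 × 6.65 = 99.369 kN.
I_c = b·h³/12 = 1.9 × 3.5³/12 = 6.78854 m⁴.
Centre of pressure: y_p = y_c + I_c/(y_c·A) = 1.75 + 6.78854/(1.75 × 6.65) = 1.75 + 0.583333 = 2.33333 m along the plane.
Vertically, h_p = y_p·sinθ = 2.33333 × 0.777146 = 1.81334 m.

h_p = 1.81 m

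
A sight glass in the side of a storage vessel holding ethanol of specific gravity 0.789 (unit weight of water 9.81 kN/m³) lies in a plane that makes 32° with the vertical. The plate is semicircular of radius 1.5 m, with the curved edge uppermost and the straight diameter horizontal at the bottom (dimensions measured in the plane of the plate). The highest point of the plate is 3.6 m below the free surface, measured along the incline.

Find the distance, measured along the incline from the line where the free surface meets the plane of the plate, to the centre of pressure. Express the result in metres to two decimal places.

y_p = 4.50 m

γ = 0.789 × 9.81 = 7.74009 kN/m³.
The plate makes 32° with the vertical, i.e. θ = 90° − 32° = 58° to the horizontal. Measuring y along the incline from the free-surface line, vertical depth h = y·sinθ with sinθ = 0.848048.
The centroid lies 4r/(3π) = 0.63662 m above the diameter, so r − 4r/(3π) = 1.5 − 0.63662 = 0.86338 m below the topmost point, so y_c = 3.6 + 0.86338 = 4.46338 m and h_c = 4.46338 × 0.848048 = 3.78516 m.
A = πr²/2 = π × 1.5²/2 = 3.53429 m².
Resultant F = γ·h_c·A = 7.74009 × 3.78516 × 3.53429 = 103.546 kN.
I_c = (π/8 − 8/(9π))·r⁴ = 0.109757 × 1.5⁴ = 0.555645 m⁴.
Centre of pressure: y_p = y_c + I_c/(y_c·A) = 4.46338 + 0.555645/(4.46338 × 3.53429) = 4.46338 + 0.0352234 = 4.4986 m along the plane.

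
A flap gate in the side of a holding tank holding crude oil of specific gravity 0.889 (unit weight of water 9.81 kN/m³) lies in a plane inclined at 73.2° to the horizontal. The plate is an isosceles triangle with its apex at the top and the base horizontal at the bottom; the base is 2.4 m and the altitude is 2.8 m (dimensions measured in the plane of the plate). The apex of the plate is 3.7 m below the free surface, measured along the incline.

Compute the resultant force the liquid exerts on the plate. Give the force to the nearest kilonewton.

γ = 0.889 × 9.81 = 8.72109 kN/m³.
Let θ = 73.2° be the plate's angle to the horizontal; measure y along the incline from where the plane meets the free surface. Vertical depth h = y·sinθ with sinθ = 0.957319.
With the apex up, the centroid sits 2h/3 = 2 × 2.8/3 = 1.86667 m below the apex, so y_c = 3.7 + 1.86667 = 5.56667 m and h_c = 5.56667 × 0.957319 = 5.32908 m.
A = ½ × 2.4 × 2.8 = 3.36 m².
Resultant F = γ·h_c·A = 8.72109 × 5.32908 × 3.36 = 156.157 kN.

F ≈ 156 kN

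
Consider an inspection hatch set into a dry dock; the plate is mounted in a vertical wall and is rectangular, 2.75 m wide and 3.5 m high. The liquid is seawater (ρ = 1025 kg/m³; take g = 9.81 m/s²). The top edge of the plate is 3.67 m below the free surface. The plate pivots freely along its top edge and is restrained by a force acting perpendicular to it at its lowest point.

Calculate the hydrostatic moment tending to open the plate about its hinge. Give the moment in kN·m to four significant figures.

M ≈ 1017 kN·m

γ = ρg = 1025 × 9.81 / 1000 = 10.05525 kN/m³.
The centroid lies 3.5/2 = 1.75 m below the top edge, so the centroid depth is h_c = 3.67 + 1.75 = 5.42 m.
A = 2.75 × 3.5 = 9.625 m².
Resultant F = γ·h_c·A = 10.05525 × 5.42 × 9.625 = 524.557 kN.
I_c = b·h³/12 = 2.75 × 3.5³/12 = 9.82552 m⁴.
Centre of pressure: y_p = y_c + I_c/(y_c·A) = 5.42 + 9.82552/(5.42 × 9.625) = 5.42 + 0.188346 = 5.60835 m along the plane.
The resultant acts 1.75 + 0.188346 = 1.93835 m (along the plate) below the hinge at the top edge, so the moment about the hinge is M = F × 1.93835 = 524.557 × 1.93835 = 1016.78 kN·m.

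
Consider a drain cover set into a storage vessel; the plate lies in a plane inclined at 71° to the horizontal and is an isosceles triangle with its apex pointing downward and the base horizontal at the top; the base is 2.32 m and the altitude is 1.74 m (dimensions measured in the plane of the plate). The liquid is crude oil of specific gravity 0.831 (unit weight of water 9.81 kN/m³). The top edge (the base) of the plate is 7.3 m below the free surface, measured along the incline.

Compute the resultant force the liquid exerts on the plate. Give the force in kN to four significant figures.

γ = 0.831 × 9.81 = 8.15211 kN/m³.
Let θ = 71° be the plate's angle to the horizontal; measure y along the incline from where the plane meets the free surface. Vertical depth h = y·sinθ with sinθ = 0.945519.
With the apex down, the centroid sits h/3 = 1.74/3 = 0.58 m below the base (the top edge), so y_c = 7.3 + 0.58 = 7.88 m and h_c = 7.88 × 0.945519 = 7.45069 m.
A = ½ × 2.32 × 1.74 = 2.0184 m².
Resultant F = γ·h_c·A = 8.15211 × 7.45069 × 2.0184 = 122.595 kN.

F ≈ 122.6 kN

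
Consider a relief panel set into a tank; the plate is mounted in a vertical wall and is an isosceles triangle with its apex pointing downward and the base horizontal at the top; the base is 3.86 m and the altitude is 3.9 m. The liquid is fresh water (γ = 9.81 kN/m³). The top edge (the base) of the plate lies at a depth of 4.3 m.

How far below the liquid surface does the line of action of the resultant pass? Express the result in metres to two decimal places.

γ = 9.81 kN/m³.
With the apex down, the centroid sits h/3 = 3.9/3 = 1.3 m below the base (the top edge), so the centroid depth is h_c = 4.3 + 1.3 = 5.6 m.
A = ½ × 3.86 × 3.9 = 7.527 m².
Resultant F = γ·h_c·A = 9.81 × 5.6 × 7.527 = 413.503 kN.
I_c = b·h³/36 = 3.86 × 3.9³/36 = 6.36031 m⁴.
Centre of pressure: y_p = y_c + I_c/(y_c·A) = 5.6 + 6.36031/(5.6 × 7.527) = 5.6 + 0.150893 = 5.75089 m along the plane.

h_p = 5.75 m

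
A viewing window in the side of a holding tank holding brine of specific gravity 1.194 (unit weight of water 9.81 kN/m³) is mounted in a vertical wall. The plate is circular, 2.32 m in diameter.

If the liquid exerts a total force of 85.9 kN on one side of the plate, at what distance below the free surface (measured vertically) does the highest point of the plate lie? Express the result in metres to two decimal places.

d_top ≈ 0.57 m

γ = 1.194 × 9.81 = 11.71314 kN/m³.
A = π(1.16)² = 4.22733 m².
From F = γ·h_c·A, the centroid depth is h_c = 85.9/(11.71314 × 4.22733) = 1.73482 m.
The centroid is at the centre, 1.16 m below the top of the plate, so the highest point sits at h_top = 1.73482 − 1.16 = 0.57482 m below the surface.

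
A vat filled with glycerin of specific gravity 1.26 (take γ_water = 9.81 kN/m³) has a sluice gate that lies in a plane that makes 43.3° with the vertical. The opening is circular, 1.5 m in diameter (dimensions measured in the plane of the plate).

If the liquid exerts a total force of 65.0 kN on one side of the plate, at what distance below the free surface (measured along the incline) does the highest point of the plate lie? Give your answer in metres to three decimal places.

γ = 1.26 × 9.81 = 12.3606 kN/m³.
A = π(0.75)² = 1.76715 m².
From F = γ·h_c·A, the centroid depth is h_c = 65.0/(12.3606 × 1.76715) = 2.97578 m.
The plate makes 43.3° with the vertical, i.e. θ = 90° − 43.3° = 46.7° to the horizontal. Measuring y along the incline from the free-surface line, vertical depth h = y·sinθ with sinθ = 0.727773.
Along the incline, y_c = h_c/sinθ = 2.97578/0.727773 = 4.08888 m.
The centroid is at the centre, 0.75 m below the top of the plate, so the highest point sits at y_top = 4.08888 − 0.75 = 3.33888 m along the incline.

y_top ≈ 3.339 m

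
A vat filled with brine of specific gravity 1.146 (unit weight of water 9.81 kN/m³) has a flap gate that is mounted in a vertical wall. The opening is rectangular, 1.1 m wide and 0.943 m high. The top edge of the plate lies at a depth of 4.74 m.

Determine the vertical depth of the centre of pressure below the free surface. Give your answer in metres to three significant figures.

h_p = 5.23 m

γ = 1.146 × 9.81 = 11.24226 kN/m³.
The centroid lies 0.943/2 = 0.4715 m below the top edge, so the centroid depth is h_c = 4.74 + 0.4715 = 5.2115 m.
A = 1.1 × 0.943 = 1.0373 m².
Resultant F = γ·h_c·A = 11.24226 × 5.2115 × 1.0373 = 60.7744 kN.
I_c = b·h³/12 = 1.1 × 0.943³/12 = 0.0768682 m⁴.
Centre of pressure: y_p = y_c + I_c/(y_c·A) = 5.2115 + 0.0768682/(5.2115 × 1.0373) = 5.2115 + 0.0142193 = 5.22572 m along the plane.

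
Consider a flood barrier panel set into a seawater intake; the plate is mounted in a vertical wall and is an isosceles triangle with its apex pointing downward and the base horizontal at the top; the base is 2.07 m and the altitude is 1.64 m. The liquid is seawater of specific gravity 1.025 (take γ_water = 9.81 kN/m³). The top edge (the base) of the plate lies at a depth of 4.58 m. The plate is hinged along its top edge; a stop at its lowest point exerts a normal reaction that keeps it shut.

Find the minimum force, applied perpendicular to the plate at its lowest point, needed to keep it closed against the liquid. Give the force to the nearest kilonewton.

P ≈ 31 kN

γ = 1.025 × 9.81 = 10.05525 kN/m³.
With the apex down, the centroid sits h/3 = 1.64/3 = 0.546667 m below the base (the top edge), so the centroid depth is h_c = 4.58 + 0.546667 = 5.12667 m.
A = ½ × 2.07 × 1.64 = 1.6974 m².
Resultant F = γ·h_c·A = 10.05525 × 5.12667 × 1.6974 = 87.5009 kN.
I_c = b·h³/36 = 2.07 × 1.64³/36 = 0.253629 m⁴.
Centre of pressure: y_p = y_c + I_c/(y_c·A) = 5.12667 + 0.253629/(5.12667 × 1.6974) = 5.12667 + 0.029146 = 5.15582 m along the plane.
The resultant acts 0.546667 + 0.029146 = 0.575813 m (along the plate) below the hinge at the top edge, so the moment about the hinge is M = F × 0.575813 = 87.5009 × 0.575813 = 50.3842 kN·m.
A normal force at the bottom, 1.64 m from the hinge, must supply this moment: P = 50.3842/1.64 = 30.7221 kN.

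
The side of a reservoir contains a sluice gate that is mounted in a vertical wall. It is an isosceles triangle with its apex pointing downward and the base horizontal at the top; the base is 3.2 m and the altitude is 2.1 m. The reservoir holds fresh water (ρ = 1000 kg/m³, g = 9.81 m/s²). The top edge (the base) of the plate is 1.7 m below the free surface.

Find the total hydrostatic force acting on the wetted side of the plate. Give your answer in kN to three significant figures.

F ≈ 79.1 kN

γ = ρg = 1000 × 9.81 = 9810 N/m³ = 9.81 kN/m³.
With the apex down, the centroid sits h/3 = 2.1/3 = 0.7 m below the base (the top edge), so the centroid depth is h_c = 1.7 + 0.7 = 2.4 m.
A = ½ × 3.2 × 2.1 = 3.36 m².
Resultant F = γ·h_c·A = 9.81 × 2.4 × 3.36 = 79.1078 kN.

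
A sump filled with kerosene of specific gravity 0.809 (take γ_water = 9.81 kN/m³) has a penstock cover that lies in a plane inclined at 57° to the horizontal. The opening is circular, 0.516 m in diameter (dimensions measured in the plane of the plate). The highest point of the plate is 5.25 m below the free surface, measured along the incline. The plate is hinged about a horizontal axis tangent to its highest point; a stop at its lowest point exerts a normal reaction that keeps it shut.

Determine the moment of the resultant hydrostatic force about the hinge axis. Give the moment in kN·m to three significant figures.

γ = 0.809 × 9.81 = 7.93629 kN/m³.
Let θ = 57° be the plate's angle to the horizontal; measure y along the incline from where the plane meets the free surface. Vertical depth h = y·sinθ with sinθ = 0.838671.
The centroid is at the centre, 0.258 m below the top of the plate, so y_c = 5.25 + 0.258 = 5.508 m and h_c = 5.508 × 0.838671 = 4.6194 m.
A = π(0.258)² = 0.209117 m².
Resultant F = γ·h_c·A = 7.93629 × 4.6194 × 0.209117 = 7.66642 kN.
I_c = πr⁴/4 = π × 0.258⁴/4 = 0.00347992 m⁴.
Centre of pressure: y_p = y_c + I_c/(y_c·A) = 5.508 + 0.00347992/(5.508 × 0.209117) = 5.508 + 0.00302125 = 5.51102 m along the plane.
The resultant acts 0.258 + 0.00302125 = 0.261021 m (along the plate) below the hinge at the top edge, so the moment about the hinge is M = F × 0.261021 = 7.66642 × 0.261021 = 2.0011 kN·m.

M ≈ 2.00 kN·m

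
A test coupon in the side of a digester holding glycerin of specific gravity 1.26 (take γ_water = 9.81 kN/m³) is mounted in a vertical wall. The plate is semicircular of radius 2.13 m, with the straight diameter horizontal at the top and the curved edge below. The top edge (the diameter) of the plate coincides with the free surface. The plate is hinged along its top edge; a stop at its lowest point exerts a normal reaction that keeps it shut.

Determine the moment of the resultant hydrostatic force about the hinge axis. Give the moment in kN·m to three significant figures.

M ≈ 99.9 kN·m

γ = 1.26 × 9.81 = 12.3606 kN/m³.
The centroid of a semicircle lies 4r/(3π) = 0.904 m from the diameter, here below the top edge, so the centroid depth is h_c = 0.904 m.
A = πr²/2 = π × 2.13²/2 = 7.12655 m².
Resultant F = γ·h_c·A = 12.3606 × 0.904 × 7.12655 = 79.6319 kN.
I_c = (π/8 − 8/(9π))·r⁴ = 0.109757 × 2.13⁴ = 2.25918 m⁴.
Centre of pressure: y_p = y_c + I_c/(y_c·A) = 0.904 + 2.25918/(0.904 × 7.12655) = 0.904 + 0.350674 = 1.25467 m along the plane.
The resultant acts 0.904 + 0.350674 = 1.25467 m (along the plate) below the hinge at the top edge, so the moment about the hinge is M = F × 1.25467 = 79.6319 × 1.25467 = 99.9118 kN·m.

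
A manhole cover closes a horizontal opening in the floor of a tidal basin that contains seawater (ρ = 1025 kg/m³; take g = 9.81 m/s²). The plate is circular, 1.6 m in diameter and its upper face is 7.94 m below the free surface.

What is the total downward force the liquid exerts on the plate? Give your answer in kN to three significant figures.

F ≈ 161 kN

γ = ρg = 1025 × 9.81 / 1000 = 10.05525 kN/m³.
The plate is horizontal, so pressure is uniform at p = γ·h = 10.05525 × 7.94 = 79.8387 kN/m².
A = π(0.8)² = 2.01062 m².
F = p·A = 79.8387 × 2.01062 = 160.525 kN.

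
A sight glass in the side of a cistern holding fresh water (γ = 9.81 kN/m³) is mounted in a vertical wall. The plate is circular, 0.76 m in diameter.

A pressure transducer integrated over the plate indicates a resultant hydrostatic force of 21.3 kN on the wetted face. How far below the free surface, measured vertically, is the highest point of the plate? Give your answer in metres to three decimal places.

d_top ≈ 4.406 m

γ = 9.81 kN/m³.
A = π(0.38)² = 0.453646 m².
From F = γ·h_c·A, the centroid depth is h_c = 21.3/(9.81 × 0.453646) = 4.78623 m.
The centroid is at the centre, 0.38 m below the top of the plate, so the highest point sits at h_top = 4.78623 − 0.38 = 4.40623 m below the surface.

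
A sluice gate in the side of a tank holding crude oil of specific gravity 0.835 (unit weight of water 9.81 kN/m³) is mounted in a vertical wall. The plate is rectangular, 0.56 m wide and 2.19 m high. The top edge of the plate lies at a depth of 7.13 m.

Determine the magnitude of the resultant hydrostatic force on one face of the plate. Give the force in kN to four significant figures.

γ = 0.835 × 9.81 = 8.19135 kN/m³.
The centroid lies 2.19/2 = 1.095 m below the top edge, so the centroid depth is h_c = 7.13 + 1.095 = 8.225 m.
A = 0.56 × 2.19 = 1.2264 m².
Resultant F = γ·h_c·A = 8.19135 × 8.225 × 1.2264 = 82.6273 kN.

F ≈ 82.63 kN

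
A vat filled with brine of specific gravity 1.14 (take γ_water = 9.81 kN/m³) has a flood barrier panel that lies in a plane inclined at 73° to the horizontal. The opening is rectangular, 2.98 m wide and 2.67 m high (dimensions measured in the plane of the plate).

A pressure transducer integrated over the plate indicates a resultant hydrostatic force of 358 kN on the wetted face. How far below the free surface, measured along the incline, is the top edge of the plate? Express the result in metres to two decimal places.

y_top ≈ 2.87 m

γ = 1.14 × 9.81 = 11.1834 kN/m³.
A = 2.98 × 2.67 = 7.9566 m².
From F = γ·h_c·A, the centroid depth is h_c = 358/(11.1834 × 7.9566) = 4.02329 m.
Let θ = 73° be the plate's angle to the horizontal; measure y along the incline from where the plane meets the free surface. Vertical depth h = y·sinθ with sinθ = 0.956305.
Along the incline, y_c = h_c/sinθ = 4.02329/0.956305 = 4.20712 m.
The centroid lies 2.67/2 = 1.335 m below the top edge, so the top edge sits at y_top = 4.20712 − 1.335 = 2.87212 m along the incline.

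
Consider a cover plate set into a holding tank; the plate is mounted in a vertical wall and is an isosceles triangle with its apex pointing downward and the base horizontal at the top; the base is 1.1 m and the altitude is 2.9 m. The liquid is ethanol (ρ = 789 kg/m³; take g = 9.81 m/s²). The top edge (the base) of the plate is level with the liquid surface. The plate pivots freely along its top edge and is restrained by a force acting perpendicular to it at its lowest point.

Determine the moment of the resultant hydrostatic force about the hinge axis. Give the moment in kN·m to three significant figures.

M ≈ 17.3 kN·m

γ = ρg = 789 × 9.81 / 1000 = 7.74009 kN/m³.
With the apex down, the centroid sits h/3 = 2.9/3 = 0.966667 m below the base (the top edge), so the centroid depth is h_c = 0.966667 m.
A = ½ × 1.1 × 2.9 = 1.595 m².
Resultant F = γ·h_c·A = 7.74009 × 0.966667 × 1.595 = 11.9339 kN.
I_c = b·h³/36 = 1.1 × 2.9³/36 = 0.745219 m⁴.
Centre of pressure: y_p = y_c + I_c/(y_c·A) = 0.966667 + 0.745219/(0.966667 × 1.595) = 0.966667 + 0.483333 = 1.45 m along the plane.
The resultant acts 0.966667 + 0.483333 = 1.45 m (along the plate) below the hinge at the top edge, so the moment about the hinge is M = F × 1.45 = 11.9339 × 1.45 = 17.3042 kN·m.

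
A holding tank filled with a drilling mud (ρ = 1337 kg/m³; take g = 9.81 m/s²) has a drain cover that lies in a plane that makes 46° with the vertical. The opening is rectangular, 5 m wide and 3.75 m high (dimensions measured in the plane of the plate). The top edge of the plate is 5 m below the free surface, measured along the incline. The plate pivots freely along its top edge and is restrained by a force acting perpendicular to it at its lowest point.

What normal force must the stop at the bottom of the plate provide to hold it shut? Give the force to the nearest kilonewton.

P ≈ 641 kN

γ = ρg = 1337 × 9.81 / 1000 = 13.11597 kN/m³.
The plate makes 46° with the vertical, i.e. θ = 90° − 46° = 44° to the horizontal. Measuring y along the incline from the free-surface line, vertical depth h = y·sinθ with sinθ = 0.694658.
The centroid lies 3.75/2 = 1.875 m below the top edge, so y_c = 5 + 1.875 = 6.875 m and h_c = 6.875 × 0.694658 = 4.77577 m.
A = 5 × 3.75 = 18.75 m².
Resultant F = γ·h_c·A = 13.11597 × 4.77577 × 18.75 = 1174.48 kN.
I_c = b·h³/12 = 5 × 3.75³/12 = 21.9727 m⁴.
Centre of pressure: y_p = y_c + I_c/(y_c·A) = 6.875 + 21.9727/(6.875 × 18.75) = 6.875 + 0.170455 = 7.04545 m along the plane.
The resultant acts 1.875 + 0.170455 = 2.04546 m (along the plate) below the hinge at the top edge, so the moment about the hinge is M = F × 2.04546 = 1174.48 × 2.04546 = 2402.35 kN·m.
A normal force at the bottom, 3.75 m from the hinge, must supply this moment: P = 2402.35/3.75 = 640.627 kN.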